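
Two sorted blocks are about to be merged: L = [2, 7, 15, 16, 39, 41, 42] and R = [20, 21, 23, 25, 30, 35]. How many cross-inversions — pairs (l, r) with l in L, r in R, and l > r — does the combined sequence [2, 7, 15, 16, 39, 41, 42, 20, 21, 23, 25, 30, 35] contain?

18 split inversions

For each element r of the right run, count left-run elements greater than r:
r = 20: 39, 41, 42 → 3
r = 21: 39, 41, 42 → 3
r = 23: 39, 41, 42 → 3
r = 25: 39, 41, 42 → 3
r = 30: 39, 41, 42 → 3
r = 35: 39, 41, 42 → 3
Cross-inversions: 3 + 3 + 3 + 3 + 3 + 3 = 18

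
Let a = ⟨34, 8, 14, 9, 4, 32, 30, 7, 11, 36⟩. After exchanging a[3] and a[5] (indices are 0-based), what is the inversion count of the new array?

There are 22 inversions.

Positions 3 and 5 hold 9 and 32; after swapping, the array is [34, 8, 14, 32, 4, 9, 30, 7, 11, 36].
Element-by-element contributions:
34: 8
8: 2
14: 4
32: 5
4: 0
9: 1
30: 2
7: 0
11: 0
36: 0
Sum: 8 + 2 + 4 + 5 + 0 + 1 + 2 + 0 + 0 + 0 = 22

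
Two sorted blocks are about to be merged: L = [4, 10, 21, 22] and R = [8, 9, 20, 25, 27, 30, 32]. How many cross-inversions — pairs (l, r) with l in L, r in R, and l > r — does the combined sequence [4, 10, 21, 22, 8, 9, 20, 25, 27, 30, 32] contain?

8

For each element r of the right run, count left-run elements greater than r:
r = 8: 10, 21, 22 → 3
r = 9: 10, 21, 22 → 3
r = 20: 21, 22 → 2
r = 25: none → 0
r = 27: none → 0
r = 30: none → 0
r = 32: none → 0
Cross-inversions: 3 + 3 + 2 + 0 + 0 + 0 + 0 = 8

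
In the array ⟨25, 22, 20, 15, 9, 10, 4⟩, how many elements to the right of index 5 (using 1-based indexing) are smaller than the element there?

1

The element at index 5 is 9.
Elements after it: 10, 4
Those smaller than 9: 4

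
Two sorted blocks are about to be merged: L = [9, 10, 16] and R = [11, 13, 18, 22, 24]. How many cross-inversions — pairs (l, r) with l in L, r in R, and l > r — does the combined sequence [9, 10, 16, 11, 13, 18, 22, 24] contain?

2 cross-inversions

Take each right-half value and tally the left-half values above it:
r = 11: 16 → 1
r = 13: 16 → 1
r = 18: none → 0
r = 22: none → 0
r = 24: none → 0
Cross-inversions: 1 + 1 + 0 + 0 + 0 = 2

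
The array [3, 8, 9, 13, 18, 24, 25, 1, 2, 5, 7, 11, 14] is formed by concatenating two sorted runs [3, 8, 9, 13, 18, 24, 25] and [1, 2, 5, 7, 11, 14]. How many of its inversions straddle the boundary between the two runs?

Count, for every r in R, how many entries of L exceed r:
r = 1: 3, 8, 9, 13, 18, 24, 25 → 7
r = 2: 3, 8, 9, 13, 18, 24, 25 → 7
r = 5: 8, 9, 13, 18, 24, 25 → 6
r = 7: 8, 9, 13, 18, 24, 25 → 6
r = 11: 13, 18, 24, 25 → 4
r = 14: 18, 24, 25 → 3
Cross-inversions: 7 + 7 + 6 + 6 + 4 + 3 = 33

33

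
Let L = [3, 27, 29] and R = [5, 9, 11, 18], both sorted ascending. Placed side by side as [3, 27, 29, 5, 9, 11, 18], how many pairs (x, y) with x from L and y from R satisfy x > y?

For each element r of the right run, count left-run elements greater than r:
r = 5: 27, 29 → 2
r = 9: 27, 29 → 2
r = 11: 27, 29 → 2
r = 18: 27, 29 → 2
Cross-inversions: 2 + 2 + 2 + 2 = 8

8 cross-inversions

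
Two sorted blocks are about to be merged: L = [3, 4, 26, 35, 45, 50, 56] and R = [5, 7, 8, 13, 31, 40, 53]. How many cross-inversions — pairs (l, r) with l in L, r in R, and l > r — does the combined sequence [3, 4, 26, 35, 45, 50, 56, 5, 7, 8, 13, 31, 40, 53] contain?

For each element r of the right run, count left-run elements greater than r:
r = 5: 26, 35, 45, 50, 56 → 5
r = 7: 26, 35, 45, 50, 56 → 5
r = 8: 26, 35, 45, 50, 56 → 5
r = 13: 26, 35, 45, 50, 56 → 5
r = 31: 35, 45, 50, 56 → 4
r = 40: 45, 50, 56 → 3
r = 53: 56 → 1
Cross-inversions: 5 + 5 + 5 + 5 + 4 + 3 + 1 = 28

28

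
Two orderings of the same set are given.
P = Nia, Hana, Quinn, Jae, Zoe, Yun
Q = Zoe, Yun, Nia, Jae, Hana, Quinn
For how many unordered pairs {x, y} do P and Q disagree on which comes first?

Assign each item its position (1..6) in the first ordering, then rewrite the second ordering as that position sequence:
positions: Nia→1, Hana→2, Quinn→3, Jae→4, Zoe→5, Yun→6
second ordering as positions: [5, 6, 1, 4, 2, 3]
Discordant pairs = inversions in this position sequence.
5: 1, 4, 2, 3 → 4
6: 1, 4, 2, 3 → 4
1: 0
4: 2, 3 → 2
2: 0
3: 0
Total: 4 + 4 + 0 + 2 + 0 + 0 = 10

10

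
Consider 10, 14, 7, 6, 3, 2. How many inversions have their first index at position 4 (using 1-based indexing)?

2 such elements

The element at index 4 is 6.
Elements after it: 3, 2
Those smaller than 6: 3, 2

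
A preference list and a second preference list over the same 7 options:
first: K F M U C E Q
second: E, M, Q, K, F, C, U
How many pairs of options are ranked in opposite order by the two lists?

Assign each item its position (1..7) in the first ordering, then rewrite the second ordering as that position sequence:
positions: K→1, F→2, M→3, U→4, C→5, E→6, Q→7
second ordering as positions: [6, 3, 7, 1, 2, 5, 4]
Discordant pairs = inversions in this position sequence.
6: 3, 1, 2, 5, 4 → 5
3: 1, 2 → 2
7: 1, 2, 5, 4 → 4
1: 0
2: 0
5: 4 → 1
4: 0
Total: 5 + 2 + 4 + 0 + 0 + 1 + 0 = 12

12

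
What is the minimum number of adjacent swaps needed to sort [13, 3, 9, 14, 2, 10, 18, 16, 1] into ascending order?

Each adjacent swap fixes exactly one inversion, so the minimum swap count equals the number of inversions.
Count inversions — for each element, later elements that are smaller:
13: 3, 9, 2, 10, 1 → 5
3: 2, 1 → 2
9: 2, 1 → 2
14: 2, 10, 1 → 3
2: 1 → 1
10: 1 → 1
18: 16, 1 → 2
16: 1 → 1
1: none → 0
Total inversions: 5 + 2 + 2 + 3 + 1 + 1 + 2 + 1 + 0 = 17

17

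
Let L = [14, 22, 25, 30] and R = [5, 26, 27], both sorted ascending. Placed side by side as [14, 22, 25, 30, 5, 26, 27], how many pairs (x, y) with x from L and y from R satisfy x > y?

6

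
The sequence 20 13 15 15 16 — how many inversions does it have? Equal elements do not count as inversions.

Count, for each position, how many later elements it exceeds:
20 → 13, 15, 15, 16 → 4
13 → none → 0
15 → none → 0
15 → none → 0
16 → none → 0
Sum: 4 + 0 + 0 + 0 + 0 = 4

4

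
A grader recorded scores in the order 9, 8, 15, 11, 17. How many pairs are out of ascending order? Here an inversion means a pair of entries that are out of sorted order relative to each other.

Out-of-order index pairs (0-indexed):
(0,1): 9 > 8
(2,3): 15 > 11
That's 2 pairs.

Inversions: 2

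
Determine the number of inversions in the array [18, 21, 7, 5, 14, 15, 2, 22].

Count, for each position, how many later elements it exceeds:
18: 5
21: 5
7: 2
5: 1
14: 1
15: 1
2: 0
22: 0
Sum: 5 + 5 + 2 + 1 + 1 + 1 + 0 + 0 = 15

Inversions: 15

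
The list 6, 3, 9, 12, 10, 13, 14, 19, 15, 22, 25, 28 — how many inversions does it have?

3 out-of-order pairs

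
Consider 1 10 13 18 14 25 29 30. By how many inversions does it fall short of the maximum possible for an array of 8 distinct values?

Maximum inversions for 8 distinct elements is C(8, 2) = 8·7/2 = 28.
Current inversions — for each element, count later smaller elements:
1: 0
10: 0
13: 0
18: 1
14: 0
25: 0
29: 0
30: 0
Current total: 0 + 0 + 0 + 1 + 0 + 0 + 0 + 0 = 1
Shortfall: 28 − 1 = 27

27 inversions short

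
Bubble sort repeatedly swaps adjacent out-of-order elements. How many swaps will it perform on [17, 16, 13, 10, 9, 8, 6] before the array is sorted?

The minimum number of adjacent swaps to sort an array equals its inversion count, since every such swap removes exactly one inversion.
Count inversions — for each element, later elements that are smaller:
17: 16, 13, 10, 9, 8, 6 → 6
16: 13, 10, 9, 8, 6 → 5
13: 10, 9, 8, 6 → 4
10: 9, 8, 6 → 3
9: 8, 6 → 2
8: 6 → 1
6: none → 0
Total inversions: 6 + 5 + 4 + 3 + 2 + 1 + 0 = 21

21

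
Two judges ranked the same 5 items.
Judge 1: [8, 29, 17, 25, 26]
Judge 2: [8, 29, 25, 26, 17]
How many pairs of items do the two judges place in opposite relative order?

2 discordant pairs

Assign each item its position (1..5) in the first ordering, then rewrite the second ordering as that position sequence:
positions: 8→1, 29→2, 17→3, 25→4, 26→5
second ordering as positions: [1, 2, 4, 5, 3]
Discordant pairs = inversions in this position sequence.
1: 0
2: 0
4: 3 → 1
5: 3 → 1
3: 0
Total: 0 + 0 + 1 + 1 + 0 = 2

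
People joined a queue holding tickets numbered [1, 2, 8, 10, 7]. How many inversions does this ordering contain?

2

Out-of-order index pairs (0-indexed):
(2,4): 8 > 7
(3,4): 10 > 7
That's 2 pairs.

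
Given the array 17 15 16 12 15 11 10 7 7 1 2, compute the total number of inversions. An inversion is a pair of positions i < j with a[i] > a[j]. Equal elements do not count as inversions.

For each element, count later entries that are smaller:
17 → 15, 16, 12, 15, 11, 10, 7, 7, 1, 2 → 10
15 → 12, 11, 10, 7, 7, 1, 2 → 7
16 → 12, 15, 11, 10, 7, 7, 1, 2 → 8
12 → 11, 10, 7, 7, 1, 2 → 6
15 → 11, 10, 7, 7, 1, 2 → 6
11 → 10, 7, 7, 1, 2 → 5
10 → 7, 7, 1, 2 → 4
7 → 1, 2 → 2
7 → 1, 2 → 2
1 → none → 0
2 → none → 0
Sum: 10 + 7 + 8 + 6 + 6 + 5 + 4 + 2 + 2 + 0 + 0 = 50

50 inversions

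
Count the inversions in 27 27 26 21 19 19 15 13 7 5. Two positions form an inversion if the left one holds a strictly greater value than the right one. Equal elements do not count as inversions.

43 inversions

Sweep left to right; for each value list the smaller values that follow it:
27 → 26, 21, 19, 19, 15, 13, 7, 5 → 8
27 → 26, 21, 19, 19, 15, 13, 7, 5 → 8
26 → 21, 19, 19, 15, 13, 7, 5 → 7
21 → 19, 19, 15, 13, 7, 5 → 6
19 → 15, 13, 7, 5 → 4
19 → 15, 13, 7, 5 → 4
15 → 13, 7, 5 → 3
13 → 7, 5 → 2
7 → 5 → 1
5 → none → 0
Sum: 8 + 8 + 7 + 6 + 4 + 4 + 3 + 2 + 1 + 0 = 43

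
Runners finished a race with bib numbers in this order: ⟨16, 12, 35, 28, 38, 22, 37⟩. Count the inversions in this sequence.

Count, for each position, how many later elements it exceeds:
16: 1
12: 0
35: 2
28: 1
38: 2
22: 0
37: 0
Sum: 1 + 0 + 2 + 1 + 2 + 0 + 0 = 6

6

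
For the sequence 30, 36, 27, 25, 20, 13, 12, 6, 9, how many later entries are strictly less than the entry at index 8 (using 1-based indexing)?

0 such elements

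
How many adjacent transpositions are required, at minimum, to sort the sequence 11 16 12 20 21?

1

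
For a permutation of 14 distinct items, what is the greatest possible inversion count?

The maximum occurs when the array is in strictly decreasing order: every one of the C(14, 2) pairs is inverted.
C(14, 2) = 14·13/2 = 91

Inversions: 91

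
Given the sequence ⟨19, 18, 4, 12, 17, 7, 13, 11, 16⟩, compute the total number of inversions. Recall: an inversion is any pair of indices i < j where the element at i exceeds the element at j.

There are 22 inversions.

For each element, count later entries that are smaller:
19 → 18, 4, 12, 17, 7, 13, 11, 16 → 8
18 → 4, 12, 17, 7, 13, 11, 16 → 7
4 → none → 0
12 → 7, 11 → 2
17 → 7, 13, 11, 16 → 4
7 → none → 0
13 → 11 → 1
11 → none → 0
16 → none → 0
Sum: 8 + 7 + 0 + 2 + 4 + 0 + 1 + 0 + 0 = 22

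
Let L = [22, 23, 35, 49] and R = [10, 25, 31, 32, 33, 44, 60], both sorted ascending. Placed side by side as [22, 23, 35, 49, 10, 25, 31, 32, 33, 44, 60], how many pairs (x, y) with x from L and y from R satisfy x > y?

Count, for every r in R, how many entries of L exceed r:
r = 10: 22, 23, 35, 49 → 4
r = 25: 35, 49 → 2
r = 31: 35, 49 → 2
r = 32: 35, 49 → 2
r = 33: 35, 49 → 2
r = 44: 49 → 1
r = 60: none → 0
Cross-inversions: 4 + 2 + 2 + 2 + 2 + 1 + 0 = 13

13 split inversions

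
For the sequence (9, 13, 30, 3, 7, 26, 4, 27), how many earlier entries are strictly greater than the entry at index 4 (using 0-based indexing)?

3 such elements

The element at index 4 is 7.
Elements before it: 9, 13, 30, 3
Those larger than 7: 9, 13, 30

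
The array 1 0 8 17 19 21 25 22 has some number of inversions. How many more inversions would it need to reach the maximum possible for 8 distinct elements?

Maximum inversions for 8 distinct elements is C(8, 2) = 8·7/2 = 28.
Current inversions — for each element, count later smaller elements:
1: 1
0: 0
8: 0
17: 0
19: 0
21: 0
25: 1
22: 0
Current total: 1 + 0 + 0 + 0 + 0 + 0 + 1 + 0 = 2
Shortfall: 28 − 2 = 26

26 inversions short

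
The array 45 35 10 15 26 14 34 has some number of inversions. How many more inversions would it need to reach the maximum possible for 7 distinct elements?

8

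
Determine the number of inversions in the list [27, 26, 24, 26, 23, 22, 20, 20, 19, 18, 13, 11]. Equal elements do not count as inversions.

63

For each element, count later entries that are smaller:
27: 11
26: 9
24: 8
26: 8
23: 7
22: 6
20: 4
20: 4
19: 3
18: 2
13: 1
11: 0
Sum: 11 + 9 + 8 + 8 + 7 + 6 + 4 + 4 + 3 + 2 + 1 + 0 = 63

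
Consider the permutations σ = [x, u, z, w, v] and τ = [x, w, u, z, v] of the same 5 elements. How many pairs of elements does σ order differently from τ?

Discordant pairs: 2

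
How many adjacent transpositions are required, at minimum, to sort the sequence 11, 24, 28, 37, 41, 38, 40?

Each adjacent swap fixes exactly one inversion, so the minimum swap count equals the number of inversions.
Count inversions — for each element, later elements that are smaller:
11: none → 0
24: none → 0
28: none → 0
37: none → 0
41: 38, 40 → 2
38: none → 0
40: none → 0
Total inversions: 0 + 0 + 0 + 0 + 2 + 0 + 0 = 2

2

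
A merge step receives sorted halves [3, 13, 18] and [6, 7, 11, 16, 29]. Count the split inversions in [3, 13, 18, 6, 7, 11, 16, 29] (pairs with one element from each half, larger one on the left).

Take each right-half value and tally the left-half values above it:
r = 6: 13, 18 → 2
r = 7: 13, 18 → 2
r = 11: 13, 18 → 2
r = 16: 18 → 1
r = 29: none → 0
Cross-inversions: 2 + 2 + 2 + 1 + 0 = 7

7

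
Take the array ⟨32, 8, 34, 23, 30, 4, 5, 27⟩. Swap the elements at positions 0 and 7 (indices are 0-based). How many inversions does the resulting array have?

Inversions: 15

Positions 0 and 7 hold 32 and 27; after swapping, the array is [27, 8, 34, 23, 30, 4, 5, 32].
Element-by-element contributions:
27: 4
8: 2
34: 5
23: 2
30: 2
4: 0
5: 0
32: 0
Sum: 4 + 2 + 5 + 2 + 2 + 0 + 0 + 0 = 15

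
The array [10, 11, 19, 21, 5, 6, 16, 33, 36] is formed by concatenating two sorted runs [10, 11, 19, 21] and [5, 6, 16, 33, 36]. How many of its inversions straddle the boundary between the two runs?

10

For each element r of the right run, count left-run elements greater than r:
r = 5: 10, 11, 19, 21 → 4
r = 6: 10, 11, 19, 21 → 4
r = 16: 19, 21 → 2
r = 33: none → 0
r = 36: none → 0
Cross-inversions: 4 + 4 + 2 + 0 + 0 = 10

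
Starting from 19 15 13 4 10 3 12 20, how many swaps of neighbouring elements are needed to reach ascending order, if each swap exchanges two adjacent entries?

Minimum adjacent swaps = number of inversions (each swap of adjacent out-of-order elements removes one inversion and no swap can remove more).
Count inversions — for each element, later elements that are smaller:
19: 15, 13, 4, 10, 3, 12 → 6
15: 13, 4, 10, 3, 12 → 5
13: 4, 10, 3, 12 → 4
4: 3 → 1
10: 3 → 1
3: none → 0
12: none → 0
20: none → 0
Total inversions: 6 + 5 + 4 + 1 + 1 + 0 + 0 + 0 = 17

17 swaps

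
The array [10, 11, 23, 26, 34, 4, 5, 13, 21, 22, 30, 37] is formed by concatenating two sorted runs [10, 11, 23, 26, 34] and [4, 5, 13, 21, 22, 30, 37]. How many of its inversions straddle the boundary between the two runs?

For each element r of the right run, count left-run elements greater than r:
r = 4: 10, 11, 23, 26, 34 → 5
r = 5: 10, 11, 23, 26, 34 → 5
r = 13: 23, 26, 34 → 3
r = 21: 23, 26, 34 → 3
r = 22: 23, 26, 34 → 3
r = 30: 34 → 1
r = 37: none → 0
Cross-inversions: 5 + 5 + 3 + 3 + 3 + 1 + 0 = 20

20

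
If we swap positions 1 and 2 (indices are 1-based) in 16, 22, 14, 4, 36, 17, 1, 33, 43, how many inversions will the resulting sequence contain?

15 inversions

Positions 1 and 2 hold 16 and 22; after swapping, the array is [22, 16, 14, 4, 36, 17, 1, 33, 43].
Count, for each position, how many later elements it exceeds:
22: 5
16: 3
14: 2
4: 1
36: 3
17: 1
1: 0
33: 0
43: 0
Sum: 5 + 3 + 2 + 1 + 3 + 1 + 0 + 0 + 0 = 15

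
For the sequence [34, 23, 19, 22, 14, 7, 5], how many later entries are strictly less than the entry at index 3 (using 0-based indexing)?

The element at index 3 is 22.
Elements after it: 14, 7, 5
Those smaller than 22: 14, 7, 5

3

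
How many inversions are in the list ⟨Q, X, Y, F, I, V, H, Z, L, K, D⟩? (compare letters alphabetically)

Count, for each position, how many later elements it exceeds:
Q → F, I, H, L, K, D → 6
X → F, I, V, H, L, K, D → 7
Y → F, I, V, H, L, K, D → 7
F → D → 1
I → H, D → 2
V → H, L, K, D → 4
H → D → 1
Z → L, K, D → 3
L → K, D → 2
K → D → 1
D → none → 0
Sum: 6 + 7 + 7 + 1 + 2 + 4 + 1 + 3 + 2 + 1 + 0 = 34

34 out-of-order pairs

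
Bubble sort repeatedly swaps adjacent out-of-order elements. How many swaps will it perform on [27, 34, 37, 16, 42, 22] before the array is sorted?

Adjacent swaps: 7

The minimum number of adjacent swaps to sort an array equals its inversion count, since every such swap removes exactly one inversion.
Count inversions — for each element, later elements that are smaller:
27: 16, 22 → 2
34: 16, 22 → 2
37: 16, 22 → 2
16: none → 0
42: 22 → 1
22: none → 0
Total inversions: 2 + 2 + 2 + 0 + 1 + 0 = 7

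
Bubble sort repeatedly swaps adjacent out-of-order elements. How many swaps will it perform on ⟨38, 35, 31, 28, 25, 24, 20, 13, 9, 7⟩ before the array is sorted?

45

Minimum adjacent swaps = number of inversions (each swap of adjacent out-of-order elements removes one inversion and no swap can remove more).
Count inversions — for each element, later elements that are smaller:
38: 35, 31, 28, 25, 24, 20, 13, 9, 7 → 9
35: 31, 28, 25, 24, 20, 13, 9, 7 → 8
31: 28, 25, 24, 20, 13, 9, 7 → 7
28: 25, 24, 20, 13, 9, 7 → 6
25: 24, 20, 13, 9, 7 → 5
24: 20, 13, 9, 7 → 4
20: 13, 9, 7 → 3
13: 9, 7 → 2
9: 7 → 1
7: none → 0
Total inversions: 9 + 8 + 7 + 6 + 5 + 4 + 3 + 2 + 1 + 0 = 45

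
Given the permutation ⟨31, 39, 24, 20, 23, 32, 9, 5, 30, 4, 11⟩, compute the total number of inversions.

41

Sweep left to right; for each value list the smaller values that follow it:
31: 8
39: 9
24: 6
20: 4
23: 4
32: 5
9: 2
5: 1
30: 2
4: 0
11: 0
Sum: 8 + 9 + 6 + 4 + 4 + 5 + 2 + 1 + 2 + 0 + 0 = 41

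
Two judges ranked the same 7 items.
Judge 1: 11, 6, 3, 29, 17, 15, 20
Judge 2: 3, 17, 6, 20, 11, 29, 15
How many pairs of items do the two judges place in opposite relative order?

9 discordant pairs

Assign each item its position (1..7) in the first ordering, then rewrite the second ordering as that position sequence:
positions: 11→1, 6→2, 3→3, 29→4, 17→5, 15→6, 20→7
second ordering as positions: [3, 5, 2, 7, 1, 4, 6]
Discordant pairs = inversions in this position sequence.
3: 2, 1 → 2
5: 2, 1, 4 → 3
2: 1 → 1
7: 1, 4, 6 → 3
1: 0
4: 0
6: 0
Total: 2 + 3 + 1 + 3 + 0 + 0 + 0 = 9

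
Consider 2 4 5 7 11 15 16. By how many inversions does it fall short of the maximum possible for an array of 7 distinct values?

21 inversions short

Maximum inversions for 7 distinct elements is C(7, 2) = 7·6/2 = 21.
Current inversions — for each element, count later smaller elements:
2: 0
4: 0
5: 0
7: 0
11: 0
15: 0
16: 0
Current total: 0 + 0 + 0 + 0 + 0 + 0 + 0 = 0
Shortfall: 21 − 0 = 21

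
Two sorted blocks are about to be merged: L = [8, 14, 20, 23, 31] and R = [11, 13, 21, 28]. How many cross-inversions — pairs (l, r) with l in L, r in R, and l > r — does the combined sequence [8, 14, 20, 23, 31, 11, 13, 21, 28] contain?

Take each right-half value and tally the left-half values above it:
r = 11: 14, 20, 23, 31 → 4
r = 13: 14, 20, 23, 31 → 4
r = 21: 23, 31 → 2
r = 28: 31 → 1
Cross-inversions: 4 + 4 + 2 + 1 = 11

Cross-inversions: 11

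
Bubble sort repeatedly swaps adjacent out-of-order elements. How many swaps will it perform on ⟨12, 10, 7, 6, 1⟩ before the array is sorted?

Swaps: 10

Each adjacent swap fixes exactly one inversion, so the minimum swap count equals the number of inversions.
Count inversions — for each element, later elements that are smaller:
12: 10, 7, 6, 1 → 4
10: 7, 6, 1 → 3
7: 6, 1 → 2
6: 1 → 1
1: none → 0
Total inversions: 4 + 3 + 2 + 1 + 0 = 10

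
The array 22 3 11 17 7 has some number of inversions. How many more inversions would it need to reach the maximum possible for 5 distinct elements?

Maximum inversions for 5 distinct elements is C(5, 2) = 5·4/2 = 10.
Current inversions — for each element, count later smaller elements:
22: 4
3: 0
11: 1
17: 1
7: 0
Current total: 4 + 0 + 1 + 1 + 0 = 6
Shortfall: 10 − 6 = 4

4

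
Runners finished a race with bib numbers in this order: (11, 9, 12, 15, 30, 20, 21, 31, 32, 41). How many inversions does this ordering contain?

For each element, count later entries that are smaller:
11 → 9 → 1
9 → none → 0
12 → none → 0
15 → none → 0
30 → 20, 21 → 2
20 → none → 0
21 → none → 0
31 → none → 0
32 → none → 0
41 → none → 0
Sum: 1 + 0 + 0 + 0 + 2 + 0 + 0 + 0 + 0 + 0 = 3

Out-of-order pairs: 3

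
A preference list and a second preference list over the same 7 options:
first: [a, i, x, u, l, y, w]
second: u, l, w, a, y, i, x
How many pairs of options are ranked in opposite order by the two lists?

Assign each item its position (1..7) in the first ordering, then rewrite the second ordering as that position sequence:
positions: a→1, i→2, x→3, u→4, l→5, y→6, w→7
second ordering as positions: [4, 5, 7, 1, 6, 2, 3]
Discordant pairs = inversions in this position sequence.
4: 1, 2, 3 → 3
5: 1, 2, 3 → 3
7: 1, 6, 2, 3 → 4
1: 0
6: 2, 3 → 2
2: 0
3: 0
Total: 3 + 3 + 4 + 0 + 2 + 0 + 0 = 12

Pairs: 12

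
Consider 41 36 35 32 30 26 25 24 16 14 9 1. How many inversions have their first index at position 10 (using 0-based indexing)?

The element at index 10 is 9.
Elements after it: 1
Those smaller than 9: 1

1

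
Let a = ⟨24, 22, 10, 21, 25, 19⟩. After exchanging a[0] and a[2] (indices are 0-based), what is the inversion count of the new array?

Positions 0 and 2 hold 24 and 10; after swapping, the array is [10, 22, 24, 21, 25, 19].
Sweep left to right; for each value list the smaller values that follow it:
10 → none → 0
22 → 21, 19 → 2
24 → 21, 19 → 2
21 → 19 → 1
25 → 19 → 1
19 → none → 0
Sum: 0 + 2 + 2 + 1 + 1 + 0 = 6

6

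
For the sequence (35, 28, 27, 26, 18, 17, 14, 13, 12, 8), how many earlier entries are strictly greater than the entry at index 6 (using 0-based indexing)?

6

The element at index 6 is 14.
Elements before it: 35, 28, 27, 26, 18, 17
Those larger than 14: 35, 28, 27, 26, 18, 17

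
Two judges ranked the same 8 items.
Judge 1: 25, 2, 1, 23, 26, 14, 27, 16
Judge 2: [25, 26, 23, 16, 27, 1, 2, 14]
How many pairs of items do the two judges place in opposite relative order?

Discordant pairs: 13

Assign each item its position (1..8) in the first ordering, then rewrite the second ordering as that position sequence:
positions: 25→1, 2→2, 1→3, 23→4, 26→5, 14→6, 27→7, 16→8
second ordering as positions: [1, 5, 4, 8, 7, 3, 2, 6]
Discordant pairs = inversions in this position sequence.
1: 0
5: 4, 3, 2 → 3
4: 3, 2 → 2
8: 7, 3, 2, 6 → 4
7: 3, 2, 6 → 3
3: 2 → 1
2: 0
6: 0
Total: 0 + 3 + 2 + 4 + 3 + 1 + 0 + 0 = 13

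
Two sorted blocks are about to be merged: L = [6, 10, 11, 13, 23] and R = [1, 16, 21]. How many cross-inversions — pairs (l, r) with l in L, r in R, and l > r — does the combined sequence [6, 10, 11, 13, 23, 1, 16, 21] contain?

Take each right-half value and tally the left-half values above it:
r = 1: 6, 10, 11, 13, 23 → 5
r = 16: 23 → 1
r = 21: 23 → 1
Cross-inversions: 5 + 1 + 1 = 7

7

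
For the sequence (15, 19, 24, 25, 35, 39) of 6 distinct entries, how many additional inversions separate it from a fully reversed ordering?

Maximum inversions for 6 distinct elements is C(6, 2) = 6·5/2 = 15.
Current inversions — for each element, count later smaller elements:
15: 0
19: 0
24: 0
25: 0
35: 0
39: 0
Current total: 0 + 0 + 0 + 0 + 0 + 0 = 0
Shortfall: 15 − 0 = 15

15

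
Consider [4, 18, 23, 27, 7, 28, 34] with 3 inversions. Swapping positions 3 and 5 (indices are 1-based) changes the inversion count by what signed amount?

Positions 3 and 5 hold 23 and 7; after swapping, the array is [4, 18, 7, 27, 23, 28, 34].
Sweep left to right; for each value list the smaller values that follow it:
4 → none → 0
18 → 7 → 1
7 → none → 0
27 → 23 → 1
23 → none → 0
28 → none → 0
34 → none → 0
Sum: 0 + 1 + 0 + 1 + 0 + 0 + 0 = 2
Change: 2 − 3 = -1

-1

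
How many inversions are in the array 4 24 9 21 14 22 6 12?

14

Count, for each position, how many later elements it exceeds:
4 → none → 0
24 → 9, 21, 14, 22, 6, 12 → 6
9 → 6 → 1
21 → 14, 6, 12 → 3
14 → 6, 12 → 2
22 → 6, 12 → 2
6 → none → 0
12 → none → 0
Sum: 0 + 6 + 1 + 3 + 2 + 2 + 0 + 0 = 14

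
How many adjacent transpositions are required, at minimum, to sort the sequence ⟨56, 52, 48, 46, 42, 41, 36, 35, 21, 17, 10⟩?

There are 55 swaps.

The minimum number of adjacent swaps to sort an array equals its inversion count, since every such swap removes exactly one inversion.
Count inversions — for each element, later elements that are smaller:
56: 52, 48, 46, 42, 41, 36, 35, 21, 17, 10 → 10
52: 48, 46, 42, 41, 36, 35, 21, 17, 10 → 9
48: 46, 42, 41, 36, 35, 21, 17, 10 → 8
46: 42, 41, 36, 35, 21, 17, 10 → 7
42: 41, 36, 35, 21, 17, 10 → 6
41: 36, 35, 21, 17, 10 → 5
36: 35, 21, 17, 10 → 4
35: 21, 17, 10 → 3
21: 17, 10 → 2
17: 10 → 1
10: none → 0
Total inversions: 10 + 9 + 8 + 7 + 6 + 5 + 4 + 3 + 2 + 1 + 0 = 55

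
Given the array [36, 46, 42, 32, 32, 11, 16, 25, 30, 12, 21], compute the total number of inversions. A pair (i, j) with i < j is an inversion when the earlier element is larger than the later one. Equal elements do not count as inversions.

Count, for each position, how many later elements it exceeds:
36: 8
46: 9
42: 8
32: 6
32: 6
11: 0
16: 1
25: 2
30: 2
12: 0
21: 0
Sum: 8 + 9 + 8 + 6 + 6 + 0 + 1 + 2 + 2 + 0 + 0 = 42

42 inversions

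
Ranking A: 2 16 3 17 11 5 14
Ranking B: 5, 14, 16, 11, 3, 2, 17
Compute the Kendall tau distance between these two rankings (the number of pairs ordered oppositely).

15

Assign each item its position (1..7) in the first ordering, then rewrite the second ordering as that position sequence:
positions: 2→1, 16→2, 3→3, 17→4, 11→5, 5→6, 14→7
second ordering as positions: [6, 7, 2, 5, 3, 1, 4]
Discordant pairs = inversions in this position sequence.
6: 2, 5, 3, 1, 4 → 5
7: 2, 5, 3, 1, 4 → 5
2: 1 → 1
5: 3, 1, 4 → 3
3: 1 → 1
1: 0
4: 0
Total: 5 + 5 + 1 + 3 + 1 + 0 + 0 = 15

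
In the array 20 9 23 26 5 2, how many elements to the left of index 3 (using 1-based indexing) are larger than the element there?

The element at index 3 is 23.
Elements before it: 20, 9
None of them are larger than 23.

0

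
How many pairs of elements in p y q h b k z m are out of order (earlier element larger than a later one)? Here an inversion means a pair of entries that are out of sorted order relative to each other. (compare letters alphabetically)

For each element, count later entries that are smaller:
p: 4
y: 5
q: 4
h: 1
b: 0
k: 0
z: 1
m: 0
Sum: 4 + 5 + 4 + 1 + 0 + 0 + 1 + 0 = 15

15 inversions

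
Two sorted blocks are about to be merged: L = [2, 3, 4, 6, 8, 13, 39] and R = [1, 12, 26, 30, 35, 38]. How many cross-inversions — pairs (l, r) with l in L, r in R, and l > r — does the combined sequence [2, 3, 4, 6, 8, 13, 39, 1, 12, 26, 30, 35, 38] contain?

13

Count, for every r in R, how many entries of L exceed r:
r = 1: 2, 3, 4, 6, 8, 13, 39 → 7
r = 12: 13, 39 → 2
r = 26: 39 → 1
r = 30: 39 → 1
r = 35: 39 → 1
r = 38: 39 → 1
Cross-inversions: 7 + 2 + 1 + 1 + 1 + 1 = 13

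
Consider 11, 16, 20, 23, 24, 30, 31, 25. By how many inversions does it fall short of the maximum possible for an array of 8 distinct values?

26

Maximum inversions for 8 distinct elements is C(8, 2) = 8·7/2 = 28.
Current inversions — for each element, count later smaller elements:
11: 0
16: 0
20: 0
23: 0
24: 0
30: 1
31: 1
25: 0
Current total: 0 + 0 + 0 + 0 + 0 + 1 + 1 + 0 = 2
Shortfall: 28 − 2 = 26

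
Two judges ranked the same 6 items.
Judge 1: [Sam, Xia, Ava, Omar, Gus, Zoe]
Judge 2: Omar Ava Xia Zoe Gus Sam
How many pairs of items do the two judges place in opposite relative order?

9 discordant pairs

Assign each item its position (1..6) in the first ordering, then rewrite the second ordering as that position sequence:
positions: Sam→1, Xia→2, Ava→3, Omar→4, Gus→5, Zoe→6
second ordering as positions: [4, 3, 2, 6, 5, 1]
Discordant pairs = inversions in this position sequence.
4: 3, 2, 1 → 3
3: 2, 1 → 2
2: 1 → 1
6: 5, 1 → 2
5: 1 → 1
1: 0
Total: 3 + 2 + 1 + 2 + 1 + 0 = 9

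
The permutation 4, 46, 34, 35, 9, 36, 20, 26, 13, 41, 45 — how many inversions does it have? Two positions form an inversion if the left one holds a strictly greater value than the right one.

For each element, count later entries that are smaller:
4 → none → 0
46 → 34, 35, 9, 36, 20, 26, 13, 41, 45 → 9
34 → 9, 20, 26, 13 → 4
35 → 9, 20, 26, 13 → 4
9 → none → 0
36 → 20, 26, 13 → 3
20 → 13 → 1
26 → 13 → 1
13 → none → 0
41 → none → 0
45 → none → 0
Sum: 0 + 9 + 4 + 4 + 0 + 3 + 1 + 1 + 0 + 0 + 0 = 22

There are 22 out-of-order pairs.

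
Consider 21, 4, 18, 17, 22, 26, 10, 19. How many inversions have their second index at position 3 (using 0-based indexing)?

The element at index 3 is 17.
Elements before it: 21, 4, 18
Those larger than 17: 21, 18

2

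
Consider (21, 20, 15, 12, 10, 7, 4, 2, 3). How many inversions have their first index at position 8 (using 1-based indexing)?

The element at index 8 is 2.
Elements after it: 3
None of them are smaller than 2.

0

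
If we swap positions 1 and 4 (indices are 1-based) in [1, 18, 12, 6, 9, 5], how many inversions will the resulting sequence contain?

Positions 1 and 4 hold 1 and 6; after swapping, the array is [6, 18, 12, 1, 9, 5].
Sweep left to right; for each value list the smaller values that follow it:
6 → 1, 5 → 2
18 → 12, 1, 9, 5 → 4
12 → 1, 9, 5 → 3
1 → none → 0
9 → 5 → 1
5 → none → 0
Sum: 2 + 4 + 3 + 0 + 1 + 0 = 10

10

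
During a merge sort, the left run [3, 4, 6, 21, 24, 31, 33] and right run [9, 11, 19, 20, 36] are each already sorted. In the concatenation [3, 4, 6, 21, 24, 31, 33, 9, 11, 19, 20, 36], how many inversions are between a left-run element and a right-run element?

Count, for every r in R, how many entries of L exceed r:
r = 9: 21, 24, 31, 33 → 4
r = 11: 21, 24, 31, 33 → 4
r = 19: 21, 24, 31, 33 → 4
r = 20: 21, 24, 31, 33 → 4
r = 36: none → 0
Cross-inversions: 4 + 4 + 4 + 4 + 0 = 16

16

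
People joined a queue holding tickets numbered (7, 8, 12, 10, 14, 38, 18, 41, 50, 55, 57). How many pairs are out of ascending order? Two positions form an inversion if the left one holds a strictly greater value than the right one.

2

Sweep left to right; for each value list the smaller values that follow it:
7 → none → 0
8 → none → 0
12 → 10 → 1
10 → none → 0
14 → none → 0
38 → 18 → 1
18 → none → 0
41 → none → 0
50 → none → 0
55 → none → 0
57 → none → 0
Sum: 0 + 0 + 1 + 0 + 0 + 1 + 0 + 0 + 0 + 0 + 0 = 2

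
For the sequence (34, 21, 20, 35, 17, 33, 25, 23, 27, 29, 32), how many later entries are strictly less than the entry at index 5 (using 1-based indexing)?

0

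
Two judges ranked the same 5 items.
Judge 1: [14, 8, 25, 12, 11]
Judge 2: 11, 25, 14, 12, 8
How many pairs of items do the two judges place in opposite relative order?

7 discordant pairs

Assign each item its position (1..5) in the first ordering, then rewrite the second ordering as that position sequence:
positions: 14→1, 8→2, 25→3, 12→4, 11→5
second ordering as positions: [5, 3, 1, 4, 2]
Discordant pairs = inversions in this position sequence.
5: 3, 1, 4, 2 → 4
3: 1, 2 → 2
1: 0
4: 2 → 1
2: 0
Total: 4 + 2 + 0 + 1 + 0 = 7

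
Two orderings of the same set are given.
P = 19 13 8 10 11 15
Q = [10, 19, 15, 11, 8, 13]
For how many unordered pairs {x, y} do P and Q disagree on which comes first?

Assign each item its position (1..6) in the first ordering, then rewrite the second ordering as that position sequence:
positions: 19→1, 13→2, 8→3, 10→4, 11→5, 15→6
second ordering as positions: [4, 1, 6, 5, 3, 2]
Discordant pairs = inversions in this position sequence.
4: 1, 3, 2 → 3
1: 0
6: 5, 3, 2 → 3
5: 3, 2 → 2
3: 2 → 1
2: 0
Total: 3 + 0 + 3 + 2 + 1 + 0 = 9

9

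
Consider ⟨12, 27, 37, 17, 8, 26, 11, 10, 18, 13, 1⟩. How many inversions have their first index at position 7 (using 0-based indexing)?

1

The element at index 7 is 10.
Elements after it: 18, 13, 1
Those smaller than 10: 1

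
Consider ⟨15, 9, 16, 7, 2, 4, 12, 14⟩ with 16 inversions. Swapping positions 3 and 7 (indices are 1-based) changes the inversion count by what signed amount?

-1

Positions 3 and 7 hold 16 and 12; after swapping, the array is [15, 9, 12, 7, 2, 4, 16, 14].
Count, for each position, how many later elements it exceeds:
15: 6
9: 3
12: 3
7: 2
2: 0
4: 0
16: 1
14: 0
Sum: 6 + 3 + 3 + 2 + 0 + 0 + 1 + 0 = 15
Change: 15 − 16 = -1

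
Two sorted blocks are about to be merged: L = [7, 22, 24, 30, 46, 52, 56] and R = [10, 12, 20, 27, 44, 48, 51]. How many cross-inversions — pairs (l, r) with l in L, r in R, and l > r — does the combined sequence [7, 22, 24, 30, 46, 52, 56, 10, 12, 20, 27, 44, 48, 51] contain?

Count, for every r in R, how many entries of L exceed r:
r = 10: 22, 24, 30, 46, 52, 56 → 6
r = 12: 22, 24, 30, 46, 52, 56 → 6
r = 20: 22, 24, 30, 46, 52, 56 → 6
r = 27: 30, 46, 52, 56 → 4
r = 44: 46, 52, 56 → 3
r = 48: 52, 56 → 2
r = 51: 52, 56 → 2
Cross-inversions: 6 + 6 + 6 + 4 + 3 + 2 + 2 = 29

29 split inversions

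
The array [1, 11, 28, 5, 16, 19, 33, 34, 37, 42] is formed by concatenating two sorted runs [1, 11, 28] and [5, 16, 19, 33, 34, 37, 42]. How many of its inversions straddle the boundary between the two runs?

4 split inversions

For each element r of the right run, count left-run elements greater than r:
r = 5: 11, 28 → 2
r = 16: 28 → 1
r = 19: 28 → 1
r = 33: none → 0
r = 34: none → 0
r = 37: none → 0
r = 42: none → 0
Cross-inversions: 2 + 1 + 1 + 0 + 0 + 0 + 0 = 4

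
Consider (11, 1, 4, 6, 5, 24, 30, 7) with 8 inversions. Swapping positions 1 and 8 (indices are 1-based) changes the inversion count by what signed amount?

-1

Positions 1 and 8 hold 11 and 7; after swapping, the array is [7, 1, 4, 6, 5, 24, 30, 11].
For each element, count later entries that are smaller:
7: 4
1: 0
4: 0
6: 1
5: 0
24: 1
30: 1
11: 0
Sum: 4 + 0 + 0 + 1 + 0 + 1 + 1 + 0 = 7
Change: 7 − 8 = -1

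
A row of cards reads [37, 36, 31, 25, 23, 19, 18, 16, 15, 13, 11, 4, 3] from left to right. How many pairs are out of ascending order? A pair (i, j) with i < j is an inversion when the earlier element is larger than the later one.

78

Element-by-element contributions:
37: 12
36: 11
31: 10
25: 9
23: 8
19: 7
18: 6
16: 5
15: 4
13: 3
11: 2
4: 1
3: 0
Sum: 12 + 11 + 10 + 9 + 8 + 7 + 6 + 5 + 4 + 3 + 2 + 1 + 0 = 78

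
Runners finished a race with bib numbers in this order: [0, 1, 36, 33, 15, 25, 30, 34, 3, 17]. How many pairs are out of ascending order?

19

Count, for each position, how many later elements it exceeds:
0: 0
1: 0
36: 7
33: 5
15: 1
25: 2
30: 2
34: 2
3: 0
17: 0
Sum: 0 + 0 + 7 + 5 + 1 + 2 + 2 + 2 + 0 + 0 = 19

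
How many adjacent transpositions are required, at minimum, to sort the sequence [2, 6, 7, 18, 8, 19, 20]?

Minimum adjacent swaps = number of inversions (each swap of adjacent out-of-order elements removes one inversion and no swap can remove more).
Count inversions — for each element, later elements that are smaller:
2: none → 0
6: none → 0
7: none → 0
18: 8 → 1
8: none → 0
19: none → 0
20: none → 0
Total inversions: 0 + 0 + 0 + 1 + 0 + 0 + 0 = 1

1 adjacent swap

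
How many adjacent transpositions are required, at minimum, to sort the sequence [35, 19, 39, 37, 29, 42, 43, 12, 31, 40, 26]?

27

Minimum adjacent swaps = number of inversions (each swap of adjacent out-of-order elements removes one inversion and no swap can remove more).
Count inversions — for each element, later elements that are smaller:
35: 19, 29, 12, 31, 26 → 5
19: 12 → 1
39: 37, 29, 12, 31, 26 → 5
37: 29, 12, 31, 26 → 4
29: 12, 26 → 2
42: 12, 31, 40, 26 → 4
43: 12, 31, 40, 26 → 4
12: none → 0
31: 26 → 1
40: 26 → 1
26: none → 0
Total inversions: 5 + 1 + 5 + 4 + 2 + 4 + 4 + 0 + 1 + 1 + 0 = 27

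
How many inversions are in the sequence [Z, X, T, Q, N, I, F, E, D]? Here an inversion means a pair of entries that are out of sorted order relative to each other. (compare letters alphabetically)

36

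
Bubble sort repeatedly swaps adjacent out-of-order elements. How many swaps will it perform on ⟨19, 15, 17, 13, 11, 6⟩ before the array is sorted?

Minimum adjacent swaps = number of inversions (each swap of adjacent out-of-order elements removes one inversion and no swap can remove more).
Count inversions — for each element, later elements that are smaller:
19: 15, 17, 13, 11, 6 → 5
15: 13, 11, 6 → 3
17: 13, 11, 6 → 3
13: 11, 6 → 2
11: 6 → 1
6: none → 0
Total inversions: 5 + 3 + 3 + 2 + 1 + 0 = 14

14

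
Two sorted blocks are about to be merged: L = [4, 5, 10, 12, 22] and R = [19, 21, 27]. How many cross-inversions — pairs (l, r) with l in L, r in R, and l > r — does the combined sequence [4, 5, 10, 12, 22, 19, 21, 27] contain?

For each element r of the right run, count left-run elements greater than r:
r = 19: 22 → 1
r = 21: 22 → 1
r = 27: none → 0
Cross-inversions: 1 + 1 + 0 = 2

2 split inversions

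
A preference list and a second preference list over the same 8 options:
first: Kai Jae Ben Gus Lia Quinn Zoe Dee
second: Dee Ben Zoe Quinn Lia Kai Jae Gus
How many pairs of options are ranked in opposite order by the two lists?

Assign each item its position (1..8) in the first ordering, then rewrite the second ordering as that position sequence:
positions: Kai→1, Jae→2, Ben→3, Gus→4, Lia→5, Quinn→6, Zoe→7, Dee→8
second ordering as positions: [8, 3, 7, 6, 5, 1, 2, 4]
Discordant pairs = inversions in this position sequence.
8: 3, 7, 6, 5, 1, 2, 4 → 7
3: 1, 2 → 2
7: 6, 5, 1, 2, 4 → 5
6: 5, 1, 2, 4 → 4
5: 1, 2, 4 → 3
1: 0
2: 0
4: 0
Total: 7 + 2 + 5 + 4 + 3 + 0 + 0 + 0 = 21

21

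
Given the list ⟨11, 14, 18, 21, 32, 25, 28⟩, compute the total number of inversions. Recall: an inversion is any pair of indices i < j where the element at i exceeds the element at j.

For each element, count later entries that are smaller:
11: 0
14: 0
18: 0
21: 0
32: 2
25: 0
28: 0
Sum: 0 + 0 + 0 + 0 + 2 + 0 + 0 = 2

2 out-of-order pairs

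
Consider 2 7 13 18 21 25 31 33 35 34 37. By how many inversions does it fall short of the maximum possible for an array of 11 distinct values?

54 inversions short

Maximum inversions for 11 distinct elements is C(11, 2) = 11·10/2 = 55.
Current inversions — for each element, count later smaller elements:
2: 0
7: 0
13: 0
18: 0
21: 0
25: 0
31: 0
33: 0
35: 1
34: 0
37: 0
Current total: 0 + 0 + 0 + 0 + 0 + 0 + 0 + 0 + 1 + 0 + 0 = 1
Shortfall: 55 − 1 = 54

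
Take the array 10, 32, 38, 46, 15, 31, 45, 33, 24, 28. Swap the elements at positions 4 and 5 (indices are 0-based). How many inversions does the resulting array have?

23 inversions

Positions 4 and 5 hold 15 and 31; after swapping, the array is [10, 32, 38, 46, 31, 15, 45, 33, 24, 28].
Element-by-element contributions:
10: 0
32: 4
38: 5
46: 6
31: 3
15: 0
45: 3
33: 2
24: 0
28: 0
Sum: 0 + 4 + 5 + 6 + 3 + 0 + 3 + 2 + 0 + 0 = 23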